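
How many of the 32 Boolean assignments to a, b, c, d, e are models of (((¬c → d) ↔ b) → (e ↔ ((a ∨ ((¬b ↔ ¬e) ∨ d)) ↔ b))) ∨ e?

27

Initial set: {T ((((¬c → d) ↔ b) → (e ↔ ((a ∨ ((¬b ↔ ¬e) ∨ d)) ↔ b))) ∨ e)}.
T ((((¬c → d) ↔ b) → (e ↔ ((a ∨ ((¬b ↔ ¬e) ∨ d)) ↔ b))) ∨ e): β-rule — branch into T (((¬c → d) ↔ b) → (e ↔ ((a ∨ ((¬b ↔ ¬e) ∨ d)) ↔ b)))  //  T e.
  branch 1 (add T (((¬c → d) ↔ b) → (e ↔ ((a ∨ ((¬b ↔ ¬e) ∨ d)) ↔ b)))):
    T (((¬c → d) ↔ b) → (e ↔ ((a ∨ ((¬b ↔ ¬e) ∨ d)) ↔ b))): β-rule — branch into F ((¬c → d) ↔ b)  //  T (e ↔ ((a ∨ ((¬b ↔ ¬e) ∨ d)) ↔ b)).
      branch 1.1 (add F ((¬c → d) ↔ b)):
        F ((¬c → d) ↔ b): β-rule — branch into T (¬c → d), F b  //  F (¬c → d), T b.
          branch 1.1.1 (add T (¬c → d), F b):
            T (¬c → d): β-rule — branch into F ¬c  //  T d.
              branch 1.1.1.1 (add F ¬c):
                ○ open, literals {b=false, c=true}.
              branch 1.1.1.2 (add T d):
                ○ open, literals {b=false, d=true}.
          branch 1.1.2 (add F (¬c → d), T b):
            F (¬c → d): α-rule — add T ¬c, F d.
            ○ open, literals {b=true, c=false, d=false}.
      branch 1.2 (add T (e ↔ ((a ∨ ((¬b ↔ ¬e) ∨ d)) ↔ b))):
        T (e ↔ ((a ∨ ((¬b ↔ ¬e) ∨ d)) ↔ b)): β-rule — branch into T e, T ((a ∨ ((¬b ↔ ¬e) ∨ d)) ↔ b)  //  F e, F ((a ∨ ((¬b ↔ ¬e) ∨ d)) ↔ b).
          branch 1.2.1 (add T e, T ((a ∨ ((¬b ↔ ¬e) ∨ d)) ↔ b)):
            T ((a ∨ ((¬b ↔ ¬e) ∨ d)) ↔ b): β-rule — branch into T (a ∨ ((¬b ↔ ¬e) ∨ d)), T b  //  F (a ∨ ((¬b ↔ ¬e) ∨ d)), F b.
              branch 1.2.1.1 (add T (a ∨ ((¬b ↔ ¬e) ∨ d)), T b):
                T (a ∨ ((¬b ↔ ¬e) ∨ d)): β-rule — branch into T a  //  T ((¬b ↔ ¬e) ∨ d).
                  branch 1.2.1.1.1 (add T a):
                    ○ open, literals {a=true, b=true, e=true}.
                  branch 1.2.1.1.2 (add T ((¬b ↔ ¬e) ∨ d)):
                    T ((¬b ↔ ¬e) ∨ d): β-rule — branch into T (¬b ↔ ¬e)  //  T d.
                      branch 1.2.1.1.2.1 (add T (¬b ↔ ¬e)):
                        T (¬b ↔ ¬e): β-rule — branch into T ¬b, T ¬e  //  F ¬b, F ¬e.
                          branch 1.2.1.1.2.1.1 (add T ¬b, T ¬e):
                            × closes — contains both b and ¬b.
                          branch 1.2.1.1.2.1.2 (add F ¬b, F ¬e):
                            ○ open, literals {b=true, e=true}.
                      branch 1.2.1.1.2.2 (add T d):
                        ○ open, literals {b=true, d=true, e=true}.
              branch 1.2.1.2 (add F (a ∨ ((¬b ↔ ¬e) ∨ d)), F b):
                F (a ∨ ((¬b ↔ ¬e) ∨ d)): α-rule — add F a, F ((¬b ↔ ¬e) ∨ d).
                F ((¬b ↔ ¬e) ∨ d): α-rule — add F (¬b ↔ ¬e), F d.
                F (¬b ↔ ¬e): β-rule — branch into T ¬b, F ¬e  //  F ¬b, T ¬e.
                  branch 1.2.1.2.1 (add T ¬b, F ¬e):
                    ○ open, literals {a=false, b=false, d=false, e=true}.
                  branch 1.2.1.2.2 (add F ¬b, T ¬e):
                    × closes — contains both b and ¬b.
          branch 1.2.2 (add F e, F ((a ∨ ((¬b ↔ ¬e) ∨ d)) ↔ b)):
            F ((a ∨ ((¬b ↔ ¬e) ∨ d)) ↔ b): β-rule — branch into T (a ∨ ((¬b ↔ ¬e) ∨ d)), F b  //  F (a ∨ ((¬b ↔ ¬e) ∨ d)), T b.
              branch 1.2.2.1 (add T (a ∨ ((¬b ↔ ¬e) ∨ d)), F b):
                T (a ∨ ((¬b ↔ ¬e) ∨ d)): β-rule — branch into T a  //  T ((¬b ↔ ¬e) ∨ d).
                  branch 1.2.2.1.1 (add T a):
                    ○ open, literals {a=true, b=false, e=false}.
                  branch 1.2.2.1.2 (add T ((¬b ↔ ¬e) ∨ d)):
                    T ((¬b ↔ ¬e) ∨ d): β-rule — branch into T (¬b ↔ ¬e)  //  T d.
                      branch 1.2.2.1.2.1 (add T (¬b ↔ ¬e)):
                        T (¬b ↔ ¬e): β-rule — branch into T ¬b, T ¬e  //  F ¬b, F ¬e.
                          branch 1.2.2.1.2.1.1 (add T ¬b, T ¬e):
                            ○ open, literals {b=false, e=false}.
                          branch 1.2.2.1.2.1.2 (add F ¬b, F ¬e):
                            × closes — contains both b and ¬b.
                      branch 1.2.2.1.2.2 (add T d):
                        ○ open, literals {b=false, d=true, e=false}.
              branch 1.2.2.2 (add F (a ∨ ((¬b ↔ ¬e) ∨ d)), T b):
                F (a ∨ ((¬b ↔ ¬e) ∨ d)): α-rule — add F a, F ((¬b ↔ ¬e) ∨ d).
                F ((¬b ↔ ¬e) ∨ d): α-rule — add F (¬b ↔ ¬e), F d.
                F (¬b ↔ ¬e): β-rule — branch into T ¬b, F ¬e  //  F ¬b, T ¬e.
                  branch 1.2.2.2.1 (add T ¬b, F ¬e):
                    × closes — contains both b and ¬b.
                  branch 1.2.2.2.2 (add F ¬b, T ¬e):
                    ○ open, literals {a=false, b=true, d=false, e=false}.
  branch 2 (add T e):
    ○ open, literals {e=true}.
4 branches closed, 12 open.
Each open branch fixes some atoms; the unmentioned ones are free. Counting distinct full assignments: branch {b=false, c=true} (a, d, e) contributes 8 new; branch {b=false, d=true} (a, c, e) contributes 4 new; branch {b=true, c=false, d=false} (a, e) contributes 4 new; branch {a=true, b=true, e=true} (c, d) contributes 3 new; branch {b=true, e=true} (a, c, d) contributes 3 new; branch {b=true, d=true, e=true} (a, c) contributes 0 new; branch {a=false, b=false, d=false, e=true} (c) contributes 1 new; branch {a=true, b=false, e=false} (c, d) contributes 1 new; branch {b=false, e=false} (a, c, d) contributes 1 new; branch {b=false, d=true, e=false} (a, c) contributes 0 new; branch {a=false, b=true, d=false, e=false} (c) contributes 1 new; branch {e=true} (a, b, c, d) contributes 1 new. Total: 27.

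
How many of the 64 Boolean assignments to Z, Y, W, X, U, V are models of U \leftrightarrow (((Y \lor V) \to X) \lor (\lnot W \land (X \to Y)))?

32

Initial set: {(U \leftrightarrow (((Y \lor V) \to X) \lor (\lnot W \land (X \to Y))))}.
(U \leftrightarrow (((Y \lor V) \to X) \lor (\lnot W \land (X \to Y)))): β-rule — branch into U, (((Y \lor V) \to X) \lor (\lnot W \land (X \to Y)))  //  \lnot U, \lnot (((Y \lor V) \to X) \lor (\lnot W \land (X \to Y))).
  branch 1 (add U, (((Y \lor V) \to X) \lor (\lnot W \land (X \to Y)))):
    (((Y \lor V) \to X) \lor (\lnot W \land (X \to Y))): β-rule — branch into ((Y \lor V) \to X)  //  (\lnot W \land (X \to Y)).
      branch 1.1 (add ((Y \lor V) \to X)):
        ((Y \lor V) \to X): β-rule — branch into \lnot (Y \lor V)  //  X.
          branch 1.1.1 (add \lnot (Y \lor V)):
            \lnot (Y \lor V): α-rule — add \lnot Y, \lnot V.
            ○ open, literals {U=1, V=0, Y=0}.
          branch 1.1.2 (add X):
            ○ open, literals {U=1, X=1}.
      branch 1.2 (add (\lnot W \land (X \to Y))):
        (\lnot W \land (X \to Y)): α-rule — add \lnot W, (X \to Y).
        (X \to Y): β-rule — branch into \lnot X  //  Y.
          branch 1.2.1 (add \lnot X):
            ○ open, literals {U=1, W=0, X=0}.
          branch 1.2.2 (add Y):
            ○ open, literals {U=1, W=0, Y=1}.
  branch 2 (add \lnot U, \lnot (((Y \lor V) \to X) \lor (\lnot W \land (X \to Y)))):
    \lnot (((Y \lor V) \to X) \lor (\lnot W \land (X \to Y))): α-rule — add \lnot ((Y \lor V) \to X), \lnot (\lnot W \land (X \to Y)).
    \lnot ((Y \lor V) \to X): α-rule — add (Y \lor V), \lnot X.
    \lnot (\lnot W \land (X \to Y)): β-rule — branch into \lnot \lnot W  //  \lnot (X \to Y).
      branch 2.1 (add \lnot \lnot W):
        (Y \lor V): β-rule — branch into Y  //  V.
          branch 2.1.1 (add Y):
            ○ open, literals {U=0, W=1, X=0, Y=1}.
          branch 2.1.2 (add V):
            ○ open, literals {U=0, V=1, W=1, X=0}.
      branch 2.2 (add \lnot (X \to Y)):
        \lnot (X \to Y): α-rule — add X, \lnot Y.
        × closes — contains both X and \lnot X.
1 branch closed, 6 open.
Each open branch fixes some atoms; the unmentioned ones are free. Counting distinct full assignments: branch {U=1, V=0, Y=0} (Z, W, X) contributes 8 new; branch {U=1, X=1} (Z, Y, W, V) contributes 12 new; branch {U=1, W=0, X=0} (Z, Y, V) contributes 6 new; branch {U=1, W=0, Y=1} (Z, X, V) contributes 0 new; branch {U=0, W=1, X=0, Y=1} (Z, V) contributes 4 new; branch {U=0, V=1, W=1, X=0} (Z, Y) contributes 2 new. Total: 32.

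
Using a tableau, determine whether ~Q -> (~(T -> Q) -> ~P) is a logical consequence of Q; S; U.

Yes

Initial set: {T Q; T S; T U; F (~Q -> (~(T -> Q) -> ~P))}.
F (~Q -> (~(T -> Q) -> ~P)): α-rule — add T ~Q, F (~(T -> Q) -> ~P).
× closes — contains both Q and ~Q.
All 1 branch closes.
Every branch closed, so the premises entail the conclusion.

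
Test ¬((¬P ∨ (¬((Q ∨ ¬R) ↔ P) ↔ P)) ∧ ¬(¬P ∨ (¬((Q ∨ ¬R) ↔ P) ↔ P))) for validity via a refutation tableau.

Valid

Assume the negation and expand:
Initial set: {F ¬((¬P ∨ (¬((Q ∨ ¬R) ↔ P) ↔ P)) ∧ ¬(¬P ∨ (¬((Q ∨ ¬R) ↔ P) ↔ P)))}.
F ¬((¬P ∨ (¬((Q ∨ ¬R) ↔ P) ↔ P)) ∧ ¬(¬P ∨ (¬((Q ∨ ¬R) ↔ P) ↔ P))): α-rule — add T (¬P ∨ (¬((Q ∨ ¬R) ↔ P) ↔ P)), T ¬(¬P ∨ (¬((Q ∨ ¬R) ↔ P) ↔ P)).
T ¬(¬P ∨ (¬((Q ∨ ¬R) ↔ P) ↔ P)): α-rule — add F ¬P, F (¬((Q ∨ ¬R) ↔ P) ↔ P).
T (¬P ∨ (¬((Q ∨ ¬R) ↔ P) ↔ P)): β-rule — branch into T ¬P  //  T (¬((Q ∨ ¬R) ↔ P) ↔ P).
  branch 1 (add T ¬P):
    × closes — contains both P and ¬P.
  branch 2 (add T (¬((Q ∨ ¬R) ↔ P) ↔ P)):
    F (¬((Q ∨ ¬R) ↔ P) ↔ P): β-rule — branch into T ¬((Q ∨ ¬R) ↔ P), F P  //  F ¬((Q ∨ ¬R) ↔ P), T P.
      branch 2.1 (add T ¬((Q ∨ ¬R) ↔ P), F P):
        × closes — contains both P and ¬P.
      branch 2.2 (add F ¬((Q ∨ ¬R) ↔ P), T P):
        T (¬((Q ∨ ¬R) ↔ P) ↔ P): β-rule — branch into T ¬((Q ∨ ¬R) ↔ P), T P  //  F ¬((Q ∨ ¬R) ↔ P), F P.
          branch 2.2.1 (add T ¬((Q ∨ ¬R) ↔ P), T P):
            F ¬((Q ∨ ¬R) ↔ P): β-rule — branch into T (Q ∨ ¬R), T P  //  F (Q ∨ ¬R), F P.
              branch 2.2.1.1 (add T (Q ∨ ¬R), T P):
                T ¬((Q ∨ ¬R) ↔ P): β-rule — branch into T (Q ∨ ¬R), F P  //  F (Q ∨ ¬R), T P.
                  branch 2.2.1.1.1 (add T (Q ∨ ¬R), F P):
                    × closes — contains both P and ¬P.
                  branch 2.2.1.1.2 (add F (Q ∨ ¬R), T P):
                    F (Q ∨ ¬R): α-rule — add F Q, F ¬R.
                    T (Q ∨ ¬R): β-rule — branch into T Q  //  T ¬R.
                      branch 2.2.1.1.2.1 (add T Q):
                        × closes — contains both Q and ¬Q.
                      branch 2.2.1.1.2.2 (add T ¬R):
                        × closes — contains both R and ¬R.
              branch 2.2.1.2 (add F (Q ∨ ¬R), F P):
                × closes — contains both P and ¬P.
          branch 2.2.2 (add F ¬((Q ∨ ¬R) ↔ P), F P):
            × closes — contains both P and ¬P.
All 7 branches close.
Every branch closed, so the negation is unsatisfiable and the formula is valid.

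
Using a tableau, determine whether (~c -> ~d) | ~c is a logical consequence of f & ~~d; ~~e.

Yes

Initial set: {(f & ~~d); ~~e; ~((~c -> ~d) | ~c)}.
(f & ~~d): α-rule — add f, ~~d.
~~e: drop double negation, giving e.
~((~c -> ~d) | ~c): α-rule — add ~(~c -> ~d), ~~c.
~~d: drop double negation, giving d.
~(~c -> ~d): α-rule — add ~c, ~~d.
× closes — contains both c and ~c.
All 1 branch closes.
Every branch closed, so the premises entail the conclusion.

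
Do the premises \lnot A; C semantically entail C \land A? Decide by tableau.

Initial set: {\lnot A; C; \lnot (C \land A)}.
\lnot (C \land A): β-rule — branch into \lnot C  //  \lnot A.
  branch 1 (add \lnot C):
    × closes — contains both C and \lnot C.
  branch 2 (add \lnot A):
    ○ open, literals {A=false, C=true}.
1 branch closed, 1 open.
An open branch gives a countermodel: A=false, C=true (unmentioned atoms arbitrary); the premises hold there but the conclusion fails.

No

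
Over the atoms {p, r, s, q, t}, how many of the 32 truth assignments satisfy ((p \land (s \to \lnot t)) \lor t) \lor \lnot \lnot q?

28

Initial set: {(((p \land (s \to \lnot t)) \lor t) \lor \lnot \lnot q)}.
(((p \land (s \to \lnot t)) \lor t) \lor \lnot \lnot q): β-rule — branch into ((p \land (s \to \lnot t)) \lor t)  //  \lnot \lnot q.
  branch 1 (add ((p \land (s \to \lnot t)) \lor t)):
    ((p \land (s \to \lnot t)) \lor t): β-rule — branch into (p \land (s \to \lnot t))  //  t.
      branch 1.1 (add (p \land (s \to \lnot t))):
        (p \land (s \to \lnot t)): α-rule — add p, (s \to \lnot t).
        (s \to \lnot t): β-rule — branch into \lnot s  //  \lnot t.
          branch 1.1.1 (add \lnot s):
            ○ open, literals {p=true, s=false}.
          branch 1.1.2 (add \lnot t):
            ○ open, literals {p=true, t=false}.
      branch 1.2 (add t):
        ○ open, literals {t=true}.
  branch 2 (add \lnot \lnot q):
    \lnot \lnot q: drop double negation, giving q.
    ○ open, literals {q=true}.
0 branches closed, 4 open.
Each open branch fixes some atoms; the unmentioned ones are free. Counting distinct full assignments: branch {p=true, s=false} (r, q, t) contributes 8 new; branch {p=true, t=false} (r, s, q) contributes 4 new; branch {t=true} (p, r, s, q) contributes 12 new; branch {q=true} (p, r, s, t) contributes 4 new. Total: 28.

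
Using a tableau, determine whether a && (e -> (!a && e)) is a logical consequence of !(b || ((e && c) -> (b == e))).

Initial set: {T !(b || ((e && c) -> (b == e))); F (a && (e -> (!a && e)))}.
T !(b || ((e && c) -> (b == e))): α-rule — add F b, F ((e && c) -> (b == e)).
F ((e && c) -> (b == e)): α-rule — add T (e && c), F (b == e).
T (e && c): α-rule — add T e, T c.
F (a && (e -> (!a && e))): β-rule — branch into F a  //  F (e -> (!a && e)).
  branch 1 (add F a):
    F (b == e): β-rule — branch into T b, F e  //  F b, T e.
      branch 1.1 (add T b, F e):
        × closes — contains both b and !b.
      branch 1.2 (add F b, T e):
        ○ open, literals {a=false, b=false, c=true, e=true}.
  branch 2 (add F (e -> (!a && e))):
    F (e -> (!a && e)): α-rule — add T e, F (!a && e).
    F (b == e): β-rule — branch into T b, F e  //  F b, T e.
      branch 2.1 (add T b, F e):
        × closes — contains both b and !b.
      branch 2.2 (add F b, T e):
        F (!a && e): β-rule — branch into F !a  //  F e.
          branch 2.2.1 (add F !a):
            ○ open, literals {a=true, b=false, c=true, e=true}.
          branch 2.2.2 (add F e):
            × closes — contains both e and !e.
3 branches closed, 2 open.
An open branch gives a countermodel: a=false, b=false, c=true, e=true (unmentioned atoms arbitrary); the premises hold there but the conclusion fails.

No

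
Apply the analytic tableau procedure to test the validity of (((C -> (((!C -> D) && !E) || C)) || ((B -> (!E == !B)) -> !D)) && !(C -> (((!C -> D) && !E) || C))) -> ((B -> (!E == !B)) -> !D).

Assume the negation and expand:
Initial set: {!((((C -> (((!C -> D) && !E) || C)) || ((B -> (!E == !B)) -> !D)) && !(C -> (((!C -> D) && !E) || C))) -> ((B -> (!E == !B)) -> !D))}.
!((((C -> (((!C -> D) && !E) || C)) || ((B -> (!E == !B)) -> !D)) && !(C -> (((!C -> D) && !E) || C))) -> ((B -> (!E == !B)) -> !D)): α-rule — add (((C -> (((!C -> D) && !E) || C)) || ((B -> (!E == !B)) -> !D)) && !(C -> (((!C -> D) && !E) || C))), !((B -> (!E == !B)) -> !D).
(((C -> (((!C -> D) && !E) || C)) || ((B -> (!E == !B)) -> !D)) && !(C -> (((!C -> D) && !E) || C))): α-rule — add ((C -> (((!C -> D) && !E) || C)) || ((B -> (!E == !B)) -> !D)), !(C -> (((!C -> D) && !E) || C)).
!((B -> (!E == !B)) -> !D): α-rule — add (B -> (!E == !B)), !!D.
!(C -> (((!C -> D) && !E) || C)): α-rule — add C, !(((!C -> D) && !E) || C).
!(((!C -> D) && !E) || C): α-rule — add !((!C -> D) && !E), !C.
× closes — contains both C and !C.
All 1 branch closes.
Every branch closed, so the negation is unsatisfiable and the formula is valid.

Valid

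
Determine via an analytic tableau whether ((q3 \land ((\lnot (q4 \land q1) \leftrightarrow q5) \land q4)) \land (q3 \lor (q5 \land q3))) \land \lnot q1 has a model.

Initial set: {(((q3 \land ((\lnot (q4 \land q1) \leftrightarrow q5) \land q4)) \land (q3 \lor (q5 \land q3))) \land \lnot q1)}.
(((q3 \land ((\lnot (q4 \land q1) \leftrightarrow q5) \land q4)) \land (q3 \lor (q5 \land q3))) \land \lnot q1): α-rule — add ((q3 \land ((\lnot (q4 \land q1) \leftrightarrow q5) \land q4)) \land (q3 \lor (q5 \land q3))), \lnot q1.
((q3 \land ((\lnot (q4 \land q1) \leftrightarrow q5) \land q4)) \land (q3 \lor (q5 \land q3))): α-rule — add (q3 \land ((\lnot (q4 \land q1) \leftrightarrow q5) \land q4)), (q3 \lor (q5 \land q3)).
(q3 \land ((\lnot (q4 \land q1) \leftrightarrow q5) \land q4)): α-rule — add q3, ((\lnot (q4 \land q1) \leftrightarrow q5) \land q4).
((\lnot (q4 \land q1) \leftrightarrow q5) \land q4): α-rule — add (\lnot (q4 \land q1) \leftrightarrow q5), q4.
(q3 \lor (q5 \land q3)): β-rule — branch into q3  //  (q5 \land q3).
  branch 1 (add q3):
    (\lnot (q4 \land q1) \leftrightarrow q5): β-rule — branch into \lnot (q4 \land q1), q5  //  \lnot \lnot (q4 \land q1), \lnot q5.
      branch 1.1 (add \lnot (q4 \land q1), q5):
        \lnot (q4 \land q1): β-rule — branch into \lnot q4  //  \lnot q1.
          branch 1.1.1 (add \lnot q4):
            × closes — contains both q4 and \lnot q4.
          branch 1.1.2 (add \lnot q1):
            ○ open, literals {q1=F, q3=T, q4=T, q5=T}.
      branch 1.2 (add \lnot \lnot (q4 \land q1), \lnot q5):
        \lnot \lnot (q4 \land q1): α-rule — add q4, q1.
        × closes — contains both q1 and \lnot q1.
  branch 2 (add (q5 \land q3)):
    (q5 \land q3): α-rule — add q5, q3.
    (\lnot (q4 \land q1) \leftrightarrow q5): β-rule — branch into \lnot (q4 \land q1), q5  //  \lnot \lnot (q4 \land q1), \lnot q5.
      branch 2.1 (add \lnot (q4 \land q1), q5):
        \lnot (q4 \land q1): β-rule — branch into \lnot q4  //  \lnot q1.
          branch 2.1.1 (add \lnot q4):
            × closes — contains both q4 and \lnot q4.
          branch 2.1.2 (add \lnot q1):
            ○ open, literals {q1=F, q3=T, q4=T, q5=T}.
      branch 2.2 (add \lnot \lnot (q4 \land q1), \lnot q5):
        × closes — contains both q5 and \lnot q5.
4 branches closed, 2 open.
An open branch gives a satisfying assignment: q1=F, q3=T, q4=T, q5=T.

Satisfiable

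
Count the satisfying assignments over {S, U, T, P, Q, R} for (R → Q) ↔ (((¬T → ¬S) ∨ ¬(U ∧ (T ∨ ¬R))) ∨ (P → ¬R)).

48

Initial set: {((R → Q) ↔ (((¬T → ¬S) ∨ ¬(U ∧ (T ∨ ¬R))) ∨ (P → ¬R)))}.
((R → Q) ↔ (((¬T → ¬S) ∨ ¬(U ∧ (T ∨ ¬R))) ∨ (P → ¬R))): β-rule — branch into (R → Q), (((¬T → ¬S) ∨ ¬(U ∧ (T ∨ ¬R))) ∨ (P → ¬R))  //  ¬(R → Q), ¬(((¬T → ¬S) ∨ ¬(U ∧ (T ∨ ¬R))) ∨ (P → ¬R)).
  branch 1 (add (R → Q), (((¬T → ¬S) ∨ ¬(U ∧ (T ∨ ¬R))) ∨ (P → ¬R))):
    (R → Q): β-rule — branch into ¬R  //  Q.
      branch 1.1 (add ¬R):
        (((¬T → ¬S) ∨ ¬(U ∧ (T ∨ ¬R))) ∨ (P → ¬R)): β-rule — branch into ((¬T → ¬S) ∨ ¬(U ∧ (T ∨ ¬R)))  //  (P → ¬R).
          branch 1.1.1 (add ((¬T → ¬S) ∨ ¬(U ∧ (T ∨ ¬R)))):
            ((¬T → ¬S) ∨ ¬(U ∧ (T ∨ ¬R))): β-rule — branch into (¬T → ¬S)  //  ¬(U ∧ (T ∨ ¬R)).
              branch 1.1.1.1 (add (¬T → ¬S)):
                (¬T → ¬S): β-rule — branch into ¬¬T  //  ¬S.
                  branch 1.1.1.1.1 (add ¬¬T):
                    ○ open, literals {R=F, T=T}.
                  branch 1.1.1.1.2 (add ¬S):
                    ○ open, literals {R=F, S=F}.
              branch 1.1.1.2 (add ¬(U ∧ (T ∨ ¬R))):
                ¬(U ∧ (T ∨ ¬R)): β-rule — branch into ¬U  //  ¬(T ∨ ¬R).
                  branch 1.1.1.2.1 (add ¬U):
                    ○ open, literals {R=F, U=F}.
                  branch 1.1.1.2.2 (add ¬(T ∨ ¬R)):
                    ¬(T ∨ ¬R): α-rule — add ¬T, ¬¬R.
                    × closes — contains both R and ¬R.
          branch 1.1.2 (add (P → ¬R)):
            (P → ¬R): β-rule — branch into ¬P  //  ¬R.
              branch 1.1.2.1 (add ¬P):
                ○ open, literals {P=F, R=F}.
              branch 1.1.2.2 (add ¬R):
                ○ open, literals {R=F}.
      branch 1.2 (add Q):
        (((¬T → ¬S) ∨ ¬(U ∧ (T ∨ ¬R))) ∨ (P → ¬R)): β-rule — branch into ((¬T → ¬S) ∨ ¬(U ∧ (T ∨ ¬R)))  //  (P → ¬R).
          branch 1.2.1 (add ((¬T → ¬S) ∨ ¬(U ∧ (T ∨ ¬R)))):
            ((¬T → ¬S) ∨ ¬(U ∧ (T ∨ ¬R))): β-rule — branch into (¬T → ¬S)  //  ¬(U ∧ (T ∨ ¬R)).
              branch 1.2.1.1 (add (¬T → ¬S)):
                (¬T → ¬S): β-rule — branch into ¬¬T  //  ¬S.
                  branch 1.2.1.1.1 (add ¬¬T):
                    ○ open, literals {Q=T, T=T}.
                  branch 1.2.1.1.2 (add ¬S):
                    ○ open, literals {Q=T, S=F}.
              branch 1.2.1.2 (add ¬(U ∧ (T ∨ ¬R))):
                ¬(U ∧ (T ∨ ¬R)): β-rule — branch into ¬U  //  ¬(T ∨ ¬R).
                  branch 1.2.1.2.1 (add ¬U):
                    ○ open, literals {Q=T, U=F}.
                  branch 1.2.1.2.2 (add ¬(T ∨ ¬R)):
                    ¬(T ∨ ¬R): α-rule — add ¬T, ¬¬R.
                    ○ open, literals {Q=T, R=T, T=F}.
          branch 1.2.2 (add (P → ¬R)):
            (P → ¬R): β-rule — branch into ¬P  //  ¬R.
              branch 1.2.2.1 (add ¬P):
                ○ open, literals {P=F, Q=T}.
              branch 1.2.2.2 (add ¬R):
                ○ open, literals {Q=T, R=F}.
  branch 2 (add ¬(R → Q), ¬(((¬T → ¬S) ∨ ¬(U ∧ (T ∨ ¬R))) ∨ (P → ¬R))):
    ¬(R → Q): α-rule — add R, ¬Q.
    ¬(((¬T → ¬S) ∨ ¬(U ∧ (T ∨ ¬R))) ∨ (P → ¬R)): α-rule — add ¬((¬T → ¬S) ∨ ¬(U ∧ (T ∨ ¬R))), ¬(P → ¬R).
    ¬((¬T → ¬S) ∨ ¬(U ∧ (T ∨ ¬R))): α-rule — add ¬(¬T → ¬S), ¬¬(U ∧ (T ∨ ¬R)).
    ¬(P → ¬R): α-rule — add P, ¬¬R.
    ¬(¬T → ¬S): α-rule — add ¬T, ¬¬S.
    ¬¬(U ∧ (T ∨ ¬R)): α-rule — add U, (T ∨ ¬R).
    (T ∨ ¬R): β-rule — branch into T  //  ¬R.
      branch 2.1 (add T):
        × closes — contains both T and ¬T.
      branch 2.2 (add ¬R):
        × closes — contains both R and ¬R.
3 branches closed, 11 open.
Each open branch fixes some atoms; the unmentioned ones are free. Counting distinct full assignments: branch {R=F, T=T} (S, U, P, Q) contributes 16 new; branch {R=F, S=F} (U, T, P, Q) contributes 8 new; branch {R=F, U=F} (S, T, P, Q) contributes 4 new; branch {P=F, R=F} (S, U, T, Q) contributes 2 new; branch {R=F} (S, U, T, P, Q) contributes 2 new; branch {Q=T, T=T} (S, U, P, R) contributes 8 new; branch {Q=T, S=F} (U, T, P, R) contributes 4 new; branch {Q=T, U=F} (S, T, P, R) contributes 2 new; branch {Q=T, R=T, T=F} (S, U, P) contributes 2 new; branch {P=F, Q=T} (S, U, T, R) contributes 0 new; branch {Q=T, R=F} (S, U, T, P) contributes 0 new. Total: 48.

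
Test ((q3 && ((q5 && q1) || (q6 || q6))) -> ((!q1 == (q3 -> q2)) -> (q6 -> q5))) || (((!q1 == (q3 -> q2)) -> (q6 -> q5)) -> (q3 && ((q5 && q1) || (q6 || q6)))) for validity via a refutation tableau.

Assume the negation and expand:
Initial set: {!(((q3 && ((q5 && q1) || (q6 || q6))) -> ((!q1 == (q3 -> q2)) -> (q6 -> q5))) || (((!q1 == (q3 -> q2)) -> (q6 -> q5)) -> (q3 && ((q5 && q1) || (q6 || q6)))))}.
!(((q3 && ((q5 && q1) || (q6 || q6))) -> ((!q1 == (q3 -> q2)) -> (q6 -> q5))) || (((!q1 == (q3 -> q2)) -> (q6 -> q5)) -> (q3 && ((q5 && q1) || (q6 || q6))))): α-rule — add !((q3 && ((q5 && q1) || (q6 || q6))) -> ((!q1 == (q3 -> q2)) -> (q6 -> q5))), !(((!q1 == (q3 -> q2)) -> (q6 -> q5)) -> (q3 && ((q5 && q1) || (q6 || q6)))).
!((q3 && ((q5 && q1) || (q6 || q6))) -> ((!q1 == (q3 -> q2)) -> (q6 -> q5))): α-rule — add (q3 && ((q5 && q1) || (q6 || q6))), !((!q1 == (q3 -> q2)) -> (q6 -> q5)).
!(((!q1 == (q3 -> q2)) -> (q6 -> q5)) -> (q3 && ((q5 && q1) || (q6 || q6)))): α-rule — add ((!q1 == (q3 -> q2)) -> (q6 -> q5)), !(q3 && ((q5 && q1) || (q6 || q6))).
(q3 && ((q5 && q1) || (q6 || q6))): α-rule — add q3, ((q5 && q1) || (q6 || q6)).
!((!q1 == (q3 -> q2)) -> (q6 -> q5)): α-rule — add (!q1 == (q3 -> q2)), !(q6 -> q5).
!(q6 -> q5): α-rule — add q6, !q5.
((!q1 == (q3 -> q2)) -> (q6 -> q5)): β-rule — branch into !(!q1 == (q3 -> q2))  //  (q6 -> q5).
  branch 1 (add !(!q1 == (q3 -> q2))):
    !(q3 && ((q5 && q1) || (q6 || q6))): β-rule — branch into !q3  //  !((q5 && q1) || (q6 || q6)).
      branch 1.1 (add !q3):
        × closes — contains both q3 and !q3.
      branch 1.2 (add !((q5 && q1) || (q6 || q6))):
        !((q5 && q1) || (q6 || q6)): α-rule — add !(q5 && q1), !(q6 || q6).
        !(q6 || q6): α-rule — add !q6, !q6.
        × closes — contains both q6 and !q6.
  branch 2 (add (q6 -> q5)):
    !(q3 && ((q5 && q1) || (q6 || q6))): β-rule — branch into !q3  //  !((q5 && q1) || (q6 || q6)).
      branch 2.1 (add !q3):
        × closes — contains both q3 and !q3.
      branch 2.2 (add !((q5 && q1) || (q6 || q6))):
        !((q5 && q1) || (q6 || q6)): α-rule — add !(q5 && q1), !(q6 || q6).
        !(q6 || q6): α-rule — add !q6, !q6.
        × closes — contains both q6 and !q6.
All 4 branches close.
Every branch closed, so the negation is unsatisfiable and the formula is valid.

Valid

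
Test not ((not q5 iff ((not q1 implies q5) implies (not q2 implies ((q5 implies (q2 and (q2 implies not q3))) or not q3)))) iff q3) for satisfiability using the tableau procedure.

Initial set: {not ((not q5 iff ((not q1 implies q5) implies (not q2 implies ((q5 implies (q2 and (q2 implies not q3))) or not q3)))) iff q3)}.
not ((not q5 iff ((not q1 implies q5) implies (not q2 implies ((q5 implies (q2 and (q2 implies not q3))) or not q3)))) iff q3): β-rule — branch into (not q5 iff ((not q1 implies q5) implies (not q2 implies ((q5 implies (q2 and (q2 implies not q3))) or not q3)))), not q3  //  not (not q5 iff ((not q1 implies q5) implies (not q2 implies ((q5 implies (q2 and (q2 implies not q3))) or not q3)))), q3.
  branch 1 (add (not q5 iff ((not q1 implies q5) implies (not q2 implies ((q5 implies (q2 and (q2 implies not q3))) or not q3)))), not q3):
    (not q5 iff ((not q1 implies q5) implies (not q2 implies ((q5 implies (q2 and (q2 implies not q3))) or not q3)))): β-rule — branch into not q5, ((not q1 implies q5) implies (not q2 implies ((q5 implies (q2 and (q2 implies not q3))) or not q3)))  //  not not q5, not ((not q1 implies q5) implies (not q2 implies ((q5 implies (q2 and (q2 implies not q3))) or not q3))).
      branch 1.1 (add not q5, ((not q1 implies q5) implies (not q2 implies ((q5 implies (q2 and (q2 implies not q3))) or not q3)))):
        ((not q1 implies q5) implies (not q2 implies ((q5 implies (q2 and (q2 implies not q3))) or not q3))): β-rule — branch into not (not q1 implies q5)  //  (not q2 implies ((q5 implies (q2 and (q2 implies not q3))) or not q3)).
          branch 1.1.1 (add not (not q1 implies q5)):
            not (not q1 implies q5): α-rule — add not q1, not q5.
            ○ open, literals {q1=false, q3=false, q5=false}.
          branch 1.1.2 (add (not q2 implies ((q5 implies (q2 and (q2 implies not q3))) or not q3))):
            (not q2 implies ((q5 implies (q2 and (q2 implies not q3))) or not q3)): β-rule — branch into not not q2  //  ((q5 implies (q2 and (q2 implies not q3))) or not q3).
              branch 1.1.2.1 (add not not q2):
                ○ open, literals {q2=true, q3=false, q5=false}.
              branch 1.1.2.2 (add ((q5 implies (q2 and (q2 implies not q3))) or not q3)):
                ((q5 implies (q2 and (q2 implies not q3))) or not q3): β-rule — branch into (q5 implies (q2 and (q2 implies not q3)))  //  not q3.
                  branch 1.1.2.2.1 (add (q5 implies (q2 and (q2 implies not q3)))):
                    (q5 implies (q2 and (q2 implies not q3))): β-rule — branch into not q5  //  (q2 and (q2 implies not q3)).
                      branch 1.1.2.2.1.1 (add not q5):
                        ○ open, literals {q3=false, q5=false}.
                      branch 1.1.2.2.1.2 (add (q2 and (q2 implies not q3))):
                        (q2 and (q2 implies not q3)): α-rule — add q2, (q2 implies not q3).
                        (q2 implies not q3): β-rule — branch into not q2  //  not q3.
                          branch 1.1.2.2.1.2.1 (add not q2):
                            × closes — contains both q2 and not q2.
                          branch 1.1.2.2.1.2.2 (add not q3):
                            ○ open, literals {q2=true, q3=false, q5=false}.
                  branch 1.1.2.2.2 (add not q3):
                    ○ open, literals {q3=false, q5=false}.
      branch 1.2 (add not not q5, not ((not q1 implies q5) implies (not q2 implies ((q5 implies (q2 and (q2 implies not q3))) or not q3)))):
        not ((not q1 implies q5) implies (not q2 implies ((q5 implies (q2 and (q2 implies not q3))) or not q3))): α-rule — add (not q1 implies q5), not (not q2 implies ((q5 implies (q2 and (q2 implies not q3))) or not q3)).
        not (not q2 implies ((q5 implies (q2 and (q2 implies not q3))) or not q3)): α-rule — add not q2, not ((q5 implies (q2 and (q2 implies not q3))) or not q3).
        not ((q5 implies (q2 and (q2 implies not q3))) or not q3): α-rule — add not (q5 implies (q2 and (q2 implies not q3))), not not q3.
        × closes — contains both q3 and not q3.
  branch 2 (add not (not q5 iff ((not q1 implies q5) implies (not q2 implies ((q5 implies (q2 and (q2 implies not q3))) or not q3)))), q3):
    not (not q5 iff ((not q1 implies q5) implies (not q2 implies ((q5 implies (q2 and (q2 implies not q3))) or not q3)))): β-rule — branch into not q5, not ((not q1 implies q5) implies (not q2 implies ((q5 implies (q2 and (q2 implies not q3))) or not q3)))  //  not not q5, ((not q1 implies q5) implies (not q2 implies ((q5 implies (q2 and (q2 implies not q3))) or not q3))).
      branch 2.1 (add not q5, not ((not q1 implies q5) implies (not q2 implies ((q5 implies (q2 and (q2 implies not q3))) or not q3)))):
        not ((not q1 implies q5) implies (not q2 implies ((q5 implies (q2 and (q2 implies not q3))) or not q3))): α-rule — add (not q1 implies q5), not (not q2 implies ((q5 implies (q2 and (q2 implies not q3))) or not q3)).
        not (not q2 implies ((q5 implies (q2 and (q2 implies not q3))) or not q3)): α-rule — add not q2, not ((q5 implies (q2 and (q2 implies not q3))) or not q3).
        not ((q5 implies (q2 and (q2 implies not q3))) or not q3): α-rule — add not (q5 implies (q2 and (q2 implies not q3))), not not q3.
        not (q5 implies (q2 and (q2 implies not q3))): α-rule — add q5, not (q2 and (q2 implies not q3)).
        × closes — contains both q5 and not q5.
      branch 2.2 (add not not q5, ((not q1 implies q5) implies (not q2 implies ((q5 implies (q2 and (q2 implies not q3))) or not q3)))):
        ((not q1 implies q5) implies (not q2 implies ((q5 implies (q2 and (q2 implies not q3))) or not q3))): β-rule — branch into not (not q1 implies q5)  //  (not q2 implies ((q5 implies (q2 and (q2 implies not q3))) or not q3)).
          branch 2.2.1 (add not (not q1 implies q5)):
            not (not q1 implies q5): α-rule — add not q1, not q5.
            × closes — contains both q5 and not q5.
          branch 2.2.2 (add (not q2 implies ((q5 implies (q2 and (q2 implies not q3))) or not q3))):
            (not q2 implies ((q5 implies (q2 and (q2 implies not q3))) or not q3)): β-rule — branch into not not q2  //  ((q5 implies (q2 and (q2 implies not q3))) or not q3).
              branch 2.2.2.1 (add not not q2):
                ○ open, literals {q2=true, q3=true, q5=true}.
              branch 2.2.2.2 (add ((q5 implies (q2 and (q2 implies not q3))) or not q3)):
                ((q5 implies (q2 and (q2 implies not q3))) or not q3): β-rule — branch into (q5 implies (q2 and (q2 implies not q3)))  //  not q3.
                  branch 2.2.2.2.1 (add (q5 implies (q2 and (q2 implies not q3)))):
                    (q5 implies (q2 and (q2 implies not q3))): β-rule — branch into not q5  //  (q2 and (q2 implies not q3)).
                      branch 2.2.2.2.1.1 (add not q5):
                        × closes — contains both q5 and not q5.
                      branch 2.2.2.2.1.2 (add (q2 and (q2 implies not q3))):
                        (q2 and (q2 implies not q3)): α-rule — add q2, (q2 implies not q3).
                        (q2 implies not q3): β-rule — branch into not q2  //  not q3.
                          branch 2.2.2.2.1.2.1 (add not q2):
                            × closes — contains both q2 and not q2.
                          branch 2.2.2.2.1.2.2 (add not q3):
                            × closes — contains both q3 and not q3.
                  branch 2.2.2.2.2 (add not q3):
                    × closes — contains both q3 and not q3.
8 branches closed, 6 open.
An open branch gives a satisfying assignment: q1=false, q3=false, q5=false.

Satisfiable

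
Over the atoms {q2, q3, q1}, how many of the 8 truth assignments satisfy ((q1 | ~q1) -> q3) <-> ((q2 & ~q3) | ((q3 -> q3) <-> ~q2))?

2

Initial set: {(((q1 | ~q1) -> q3) <-> ((q2 & ~q3) | ((q3 -> q3) <-> ~q2)))}.
(((q1 | ~q1) -> q3) <-> ((q2 & ~q3) | ((q3 -> q3) <-> ~q2))): β-rule — branch into ((q1 | ~q1) -> q3), ((q2 & ~q3) | ((q3 -> q3) <-> ~q2))  //  ~((q1 | ~q1) -> q3), ~((q2 & ~q3) | ((q3 -> q3) <-> ~q2)).
  branch 1 (add ((q1 | ~q1) -> q3), ((q2 & ~q3) | ((q3 -> q3) <-> ~q2))):
    ((q1 | ~q1) -> q3): β-rule — branch into ~(q1 | ~q1)  //  q3.
      branch 1.1 (add ~(q1 | ~q1)):
        ~(q1 | ~q1): α-rule — add ~q1, ~~q1.
        × closes — contains both q1 and ~q1.
      branch 1.2 (add q3):
        ((q2 & ~q3) | ((q3 -> q3) <-> ~q2)): β-rule — branch into (q2 & ~q3)  //  ((q3 -> q3) <-> ~q2).
          branch 1.2.1 (add (q2 & ~q3)):
            (q2 & ~q3): α-rule — add q2, ~q3.
            × closes — contains both q3 and ~q3.
          branch 1.2.2 (add ((q3 -> q3) <-> ~q2)):
            ((q3 -> q3) <-> ~q2): β-rule — branch into (q3 -> q3), ~q2  //  ~(q3 -> q3), ~~q2.
              branch 1.2.2.1 (add (q3 -> q3), ~q2):
                (q3 -> q3): β-rule — branch into ~q3  //  q3.
                  branch 1.2.2.1.1 (add ~q3):
                    × closes — contains both q3 and ~q3.
                  branch 1.2.2.1.2 (add q3):
                    ○ open, literals {q2=F, q3=T}.
              branch 1.2.2.2 (add ~(q3 -> q3), ~~q2):
                ~(q3 -> q3): α-rule — add q3, ~q3.
                × closes — contains both q3 and ~q3.
  branch 2 (add ~((q1 | ~q1) -> q3), ~((q2 & ~q3) | ((q3 -> q3) <-> ~q2))):
    ~((q1 | ~q1) -> q3): α-rule — add (q1 | ~q1), ~q3.
    ~((q2 & ~q3) | ((q3 -> q3) <-> ~q2)): α-rule — add ~(q2 & ~q3), ~((q3 -> q3) <-> ~q2).
    (q1 | ~q1): β-rule — branch into q1  //  ~q1.
      branch 2.1 (add q1):
        ~(q2 & ~q3): β-rule — branch into ~q2  //  ~~q3.
          branch 2.1.1 (add ~q2):
            ~((q3 -> q3) <-> ~q2): β-rule — branch into (q3 -> q3), ~~q2  //  ~(q3 -> q3), ~q2.
              branch 2.1.1.1 (add (q3 -> q3), ~~q2):
                × closes — contains both q2 and ~q2.
              branch 2.1.1.2 (add ~(q3 -> q3), ~q2):
                ~(q3 -> q3): α-rule — add q3, ~q3.
                × closes — contains both q3 and ~q3.
          branch 2.1.2 (add ~~q3):
            × closes — contains both q3 and ~q3.
      branch 2.2 (add ~q1):
        ~(q2 & ~q3): β-rule — branch into ~q2  //  ~~q3.
          branch 2.2.1 (add ~q2):
            ~((q3 -> q3) <-> ~q2): β-rule — branch into (q3 -> q3), ~~q2  //  ~(q3 -> q3), ~q2.
              branch 2.2.1.1 (add (q3 -> q3), ~~q2):
                × closes — contains both q2 and ~q2.
              branch 2.2.1.2 (add ~(q3 -> q3), ~q2):
                ~(q3 -> q3): α-rule — add q3, ~q3.
                × closes — contains both q3 and ~q3.
          branch 2.2.2 (add ~~q3):
            × closes — contains both q3 and ~q3.
10 branches closed, 1 open.
Each open branch fixes some atoms; the unmentioned ones are free. Counting distinct full assignments: branch {q2=F, q3=T} (q1) contributes 2 new. Total: 2.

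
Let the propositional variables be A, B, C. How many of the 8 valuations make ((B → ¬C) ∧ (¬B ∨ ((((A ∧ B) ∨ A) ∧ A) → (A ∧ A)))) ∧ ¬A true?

3

Initial set: {T (((B → ¬C) ∧ (¬B ∨ ((((A ∧ B) ∨ A) ∧ A) → (A ∧ A)))) ∧ ¬A)}.
T (((B → ¬C) ∧ (¬B ∨ ((((A ∧ B) ∨ A) ∧ A) → (A ∧ A)))) ∧ ¬A): α-rule — add T ((B → ¬C) ∧ (¬B ∨ ((((A ∧ B) ∨ A) ∧ A) → (A ∧ A)))), T ¬A.
T ((B → ¬C) ∧ (¬B ∨ ((((A ∧ B) ∨ A) ∧ A) → (A ∧ A)))): α-rule — add T (B → ¬C), T (¬B ∨ ((((A ∧ B) ∨ A) ∧ A) → (A ∧ A))).
T (B → ¬C): β-rule — branch into F B  //  T ¬C.
  branch 1 (add F B):
    T (¬B ∨ ((((A ∧ B) ∨ A) ∧ A) → (A ∧ A))): β-rule — branch into T ¬B  //  T ((((A ∧ B) ∨ A) ∧ A) → (A ∧ A)).
      branch 1.1 (add T ¬B):
        ○ open, literals {A=0, B=0}.
      branch 1.2 (add T ((((A ∧ B) ∨ A) ∧ A) → (A ∧ A))):
        T ((((A ∧ B) ∨ A) ∧ A) → (A ∧ A)): β-rule — branch into F (((A ∧ B) ∨ A) ∧ A)  //  T (A ∧ A).
          branch 1.2.1 (add F (((A ∧ B) ∨ A) ∧ A)):
            F (((A ∧ B) ∨ A) ∧ A): β-rule — branch into F ((A ∧ B) ∨ A)  //  F A.
              branch 1.2.1.1 (add F ((A ∧ B) ∨ A)):
                F ((A ∧ B) ∨ A): α-rule — add F (A ∧ B), F A.
                F (A ∧ B): β-rule — branch into F A  //  F B.
                  branch 1.2.1.1.1 (add F A):
                    ○ open, literals {A=0, B=0}.
                  branch 1.2.1.1.2 (add F B):
                    ○ open, literals {A=0, B=0}.
              branch 1.2.1.2 (add F A):
                ○ open, literals {A=0, B=0}.
          branch 1.2.2 (add T (A ∧ A)):
            T (A ∧ A): α-rule — add T A, T A.
            × closes — contains both A and ¬A.
  branch 2 (add T ¬C):
    T (¬B ∨ ((((A ∧ B) ∨ A) ∧ A) → (A ∧ A))): β-rule — branch into T ¬B  //  T ((((A ∧ B) ∨ A) ∧ A) → (A ∧ A)).
      branch 2.1 (add T ¬B):
        ○ open, literals {A=0, B=0, C=0}.
      branch 2.2 (add T ((((A ∧ B) ∨ A) ∧ A) → (A ∧ A))):
        T ((((A ∧ B) ∨ A) ∧ A) → (A ∧ A)): β-rule — branch into F (((A ∧ B) ∨ A) ∧ A)  //  T (A ∧ A).
          branch 2.2.1 (add F (((A ∧ B) ∨ A) ∧ A)):
            F (((A ∧ B) ∨ A) ∧ A): β-rule — branch into F ((A ∧ B) ∨ A)  //  F A.
              branch 2.2.1.1 (add F ((A ∧ B) ∨ A)):
                F ((A ∧ B) ∨ A): α-rule — add F (A ∧ B), F A.
                F (A ∧ B): β-rule — branch into F A  //  F B.
                  branch 2.2.1.1.1 (add F A):
                    ○ open, literals {A=0, C=0}.
                  branch 2.2.1.1.2 (add F B):
                    ○ open, literals {A=0, B=0, C=0}.
              branch 2.2.1.2 (add F A):
                ○ open, literals {A=0, C=0}.
          branch 2.2.2 (add T (A ∧ A)):
            T (A ∧ A): α-rule — add T A, T A.
            × closes — contains both A and ¬A.
2 branches closed, 8 open.
Each open branch fixes some atoms; the unmentioned ones are free. Counting distinct full assignments: branch {A=0, B=0} (C) contributes 2 new; branch {A=0, B=0} (C) contributes 0 new; branch {A=0, B=0} (C) contributes 0 new; branch {A=0, B=0} (C) contributes 0 new; branch {A=0, B=0, C=0} (none free) contributes 0 new; branch {A=0, C=0} (B) contributes 1 new; branch {A=0, B=0, C=0} (none free) contributes 0 new; branch {A=0, C=0} (B) contributes 0 new. Total: 3.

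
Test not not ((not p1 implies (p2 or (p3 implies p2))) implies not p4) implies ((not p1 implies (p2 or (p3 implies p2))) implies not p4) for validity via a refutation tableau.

Assume the negation and expand:
Initial set: {not (not not ((not p1 implies (p2 or (p3 implies p2))) implies not p4) implies ((not p1 implies (p2 or (p3 implies p2))) implies not p4))}.
not (not not ((not p1 implies (p2 or (p3 implies p2))) implies not p4) implies ((not p1 implies (p2 or (p3 implies p2))) implies not p4)): α-rule — add not not ((not p1 implies (p2 or (p3 implies p2))) implies not p4), not ((not p1 implies (p2 or (p3 implies p2))) implies not p4).
not not ((not p1 implies (p2 or (p3 implies p2))) implies not p4): drop double negation, giving ((not p1 implies (p2 or (p3 implies p2))) implies not p4).
not ((not p1 implies (p2 or (p3 implies p2))) implies not p4): α-rule — add (not p1 implies (p2 or (p3 implies p2))), not not p4.
((not p1 implies (p2 or (p3 implies p2))) implies not p4): β-rule — branch into not (not p1 implies (p2 or (p3 implies p2)))  //  not p4.
  branch 1 (add not (not p1 implies (p2 or (p3 implies p2)))):
    not (not p1 implies (p2 or (p3 implies p2))): α-rule — add not p1, not (p2 or (p3 implies p2)).
    not (p2 or (p3 implies p2)): α-rule — add not p2, not (p3 implies p2).
    not (p3 implies p2): α-rule — add p3, not p2.
    (not p1 implies (p2 or (p3 implies p2))): β-rule — branch into not not p1  //  (p2 or (p3 implies p2)).
      branch 1.1 (add not not p1):
        × closes — contains both p1 and not p1.
      branch 1.2 (add (p2 or (p3 implies p2))):
        (p2 or (p3 implies p2)): β-rule — branch into p2  //  (p3 implies p2).
          branch 1.2.1 (add p2):
            × closes — contains both p2 and not p2.
          branch 1.2.2 (add (p3 implies p2)):
            (p3 implies p2): β-rule — branch into not p3  //  p2.
              branch 1.2.2.1 (add not p3):
                × closes — contains both p3 and not p3.
              branch 1.2.2.2 (add p2):
                × closes — contains both p2 and not p2.
  branch 2 (add not p4):
    × closes — contains both p4 and not p4.
All 5 branches close.
Every branch closed, so the negation is unsatisfiable and the formula is valid.

Valid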